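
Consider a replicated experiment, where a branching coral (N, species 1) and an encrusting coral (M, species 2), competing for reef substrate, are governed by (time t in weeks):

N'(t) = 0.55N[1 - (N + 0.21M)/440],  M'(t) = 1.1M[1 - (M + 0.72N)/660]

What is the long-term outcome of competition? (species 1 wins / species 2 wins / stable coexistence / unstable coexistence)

stable coexistence

Compare the nullcline intercepts: K1/α12 = 440/0.21 = 2100 > K2 = 660; K2/α21 = 660/0.72 = 917 > K1 = 440.
Since both inequalities hold, each species can invade when rare, so the interior equilibrium is stable.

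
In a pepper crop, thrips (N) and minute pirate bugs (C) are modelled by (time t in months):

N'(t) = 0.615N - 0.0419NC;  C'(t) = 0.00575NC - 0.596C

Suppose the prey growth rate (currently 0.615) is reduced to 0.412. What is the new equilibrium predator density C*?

C* ≈ 9.83

At the interior fixed point, setting dN/dt = 0 with N > 0 fixes C* = (prey growth rate)/(NC coefficient) — independent of the other coefficients.
With the change, C* = 0.412/0.0419 = 9.83; it falls from 14.7.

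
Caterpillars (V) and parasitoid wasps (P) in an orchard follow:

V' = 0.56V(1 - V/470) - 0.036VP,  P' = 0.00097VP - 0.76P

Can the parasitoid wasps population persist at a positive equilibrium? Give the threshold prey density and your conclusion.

Threshold V = 784; K < 784, so no, the predator goes extinct.

The predator equation gives dP/dt > 0 only when V > 0.76/0.00097 = 784.
Without the predator, V → K = 470. Since 470 < 784, the predator cannot invade.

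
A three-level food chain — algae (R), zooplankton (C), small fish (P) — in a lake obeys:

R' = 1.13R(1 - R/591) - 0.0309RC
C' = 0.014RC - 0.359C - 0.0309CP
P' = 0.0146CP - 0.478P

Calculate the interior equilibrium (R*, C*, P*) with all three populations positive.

R* ≈ 61.9, C* ≈ 32.7, P* ≈ 16.4

From dP/dt = 0: 0.0146C* = 0.478, so C* = 32.7.
From dR/dt = 0: 1.13(1 - R*/591) = 0.0309·32.7, giving R* = 591·(1 - 0.895) = 61.9.
From dC/dt = 0: 0.014·61.9 - 0.359 = 0.0309P*, so P* = 0.508/0.0309 = 16.4.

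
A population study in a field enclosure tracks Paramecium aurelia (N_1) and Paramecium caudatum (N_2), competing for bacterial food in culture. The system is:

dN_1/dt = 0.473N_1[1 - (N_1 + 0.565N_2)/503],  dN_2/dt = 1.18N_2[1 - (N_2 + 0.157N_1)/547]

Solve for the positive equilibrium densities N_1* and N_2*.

N_1* ≈ 213, N_2* ≈ 514

Setting both brackets to zero gives the nullclines N_1 + 0.565N_2 = 503 and 0.157N_1 + N_2 = 547.
Substituting N_2 = 547 - 0.157N_1 into the first: N_1(1 - 0.565·0.157) = 503 - 0.565·547.
So N_1* = 194/0.911 = 213, and then N_2* = 547 - 0.157·213 = 514.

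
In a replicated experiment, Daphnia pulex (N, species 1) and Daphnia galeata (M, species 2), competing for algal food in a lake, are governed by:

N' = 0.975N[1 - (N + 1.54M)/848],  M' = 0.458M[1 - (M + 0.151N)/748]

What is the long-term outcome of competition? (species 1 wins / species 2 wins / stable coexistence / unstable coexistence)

species 2 excludes species 1

Compare the nullcline intercepts: K1/α12 = 848/1.54 = 551 < K2 = 748; K2/α21 = 748/0.151 = 4950 > K1 = 848.
Since the inequalities point opposite ways, species 2 can invade but species 1 cannot.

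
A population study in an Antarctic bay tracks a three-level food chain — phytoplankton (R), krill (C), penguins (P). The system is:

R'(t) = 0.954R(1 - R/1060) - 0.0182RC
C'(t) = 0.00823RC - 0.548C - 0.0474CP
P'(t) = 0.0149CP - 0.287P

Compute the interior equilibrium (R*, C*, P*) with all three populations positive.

From dP/dt = 0: 0.0149C* = 0.287, so C* = 19.3.
From dR/dt = 0: 0.954(1 - R*/1060) = 0.0182·19.3, giving R* = 1060·(1 - 0.367) = 670.
From dC/dt = 0: 0.00823·670 - 0.548 = 0.0474P*, so P* = 4.97/0.0474 = 105.

R* ≈ 670, C* ≈ 19.3, P* ≈ 105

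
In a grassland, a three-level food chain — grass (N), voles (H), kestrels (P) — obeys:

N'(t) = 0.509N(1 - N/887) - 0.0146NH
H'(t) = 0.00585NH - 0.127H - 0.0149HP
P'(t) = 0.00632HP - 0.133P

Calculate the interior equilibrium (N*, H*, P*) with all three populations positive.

N* ≈ 352, H* ≈ 21, P* ≈ 130

From dP/dt = 0: 0.00632H* = 0.133, so H* = 21.
From dN/dt = 0: 0.509(1 - N*/887) = 0.0146·21, giving N* = 887·(1 - 0.604) = 352.
From dH/dt = 0: 0.00585·352 - 0.127 = 0.0149P*, so P* = 1.93/0.0149 = 130.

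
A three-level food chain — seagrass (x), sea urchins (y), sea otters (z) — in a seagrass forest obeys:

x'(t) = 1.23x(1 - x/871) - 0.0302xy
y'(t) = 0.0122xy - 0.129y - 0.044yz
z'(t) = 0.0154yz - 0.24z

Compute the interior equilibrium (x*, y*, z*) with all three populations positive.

From dz/dt = 0: 0.0154y* = 0.24, so y* = 15.6.
From dx/dt = 0: 1.23(1 - x*/871) = 0.0302·15.6, giving x* = 871·(1 - 0.383) = 538.
From dy/dt = 0: 0.0122·538 - 0.129 = 0.044z*, so z* = 6.43/0.044 = 146.

x* ≈ 538, y* ≈ 15.6, z* ≈ 146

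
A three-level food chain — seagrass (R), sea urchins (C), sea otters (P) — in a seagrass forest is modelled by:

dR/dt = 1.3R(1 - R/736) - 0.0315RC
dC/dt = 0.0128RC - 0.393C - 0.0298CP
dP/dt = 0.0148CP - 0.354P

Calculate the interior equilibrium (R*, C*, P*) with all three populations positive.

R* ≈ 309, C* ≈ 23.9, P* ≈ 120

From dP/dt = 0: 0.0148C* = 0.354, so C* = 23.9.
From dR/dt = 0: 1.3(1 - R*/736) = 0.0315·23.9, giving R* = 736·(1 - 0.58) = 309.
From dC/dt = 0: 0.0128·309 - 0.393 = 0.0298P*, so P* = 3.57/0.0298 = 120.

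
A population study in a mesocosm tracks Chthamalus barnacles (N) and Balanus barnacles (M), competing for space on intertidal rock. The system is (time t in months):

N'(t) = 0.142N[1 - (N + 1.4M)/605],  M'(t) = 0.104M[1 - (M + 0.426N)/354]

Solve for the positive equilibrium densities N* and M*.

Setting both brackets to zero gives the nullclines N + 1.4M = 605 and 0.426N + M = 354.
Substituting M = 354 - 0.426N into the first: N(1 - 1.4·0.426) = 605 - 1.4·354.
So N* = 109/0.404 = 271, and then M* = 354 - 0.426·271 = 239.

N* ≈ 271, M* ≈ 239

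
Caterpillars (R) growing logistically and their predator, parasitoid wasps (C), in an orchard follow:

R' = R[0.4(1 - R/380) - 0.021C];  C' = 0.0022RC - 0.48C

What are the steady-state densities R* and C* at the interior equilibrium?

From dC/dt = 0 with C > 0: 0.0022R* = 0.48, so R* = 218.
Substitute into dR/dt = 0: 0.4(1 - 218/380) = 0.021C*.
The bracket is 0.426, giving C* = 0.17/0.021 = 8.11.

R* ≈ 218, C* ≈ 8.11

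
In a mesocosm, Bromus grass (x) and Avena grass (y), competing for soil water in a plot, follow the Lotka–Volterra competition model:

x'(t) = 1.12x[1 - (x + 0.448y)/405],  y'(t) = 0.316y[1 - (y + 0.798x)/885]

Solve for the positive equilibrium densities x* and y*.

x* ≈ 13.3, y* ≈ 874

Setting both brackets to zero gives the nullclines x + 0.448y = 405 and 0.798x + y = 885.
Substituting y = 885 - 0.798x into the first: x(1 - 0.448·0.798) = 405 - 0.448·885.
So x* = 8.52/0.642 = 13.3, and then y* = 885 - 0.798·13.3 = 874.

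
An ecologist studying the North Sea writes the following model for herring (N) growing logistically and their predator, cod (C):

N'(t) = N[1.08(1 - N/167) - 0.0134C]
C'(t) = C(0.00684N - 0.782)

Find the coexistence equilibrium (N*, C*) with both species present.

From dC/dt = 0 with C > 0: 0.00684N* = 0.782, so N* = 114.
Substitute into dN/dt = 0: 1.08(1 - 114/167) = 0.0134C*.
The bracket is 0.315, giving C* = 0.341/0.0134 = 25.4.

N* ≈ 114, C* ≈ 25.4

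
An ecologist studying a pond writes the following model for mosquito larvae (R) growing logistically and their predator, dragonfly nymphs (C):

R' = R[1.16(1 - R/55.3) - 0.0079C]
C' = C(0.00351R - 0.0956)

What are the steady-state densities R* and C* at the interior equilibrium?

R* ≈ 27.2, C* ≈ 74.5

From dC/dt = 0 with C > 0: 0.00351R* = 0.0956, so R* = 27.2.
Substitute into dR/dt = 0: 1.16(1 - 27.2/55.3) = 0.0079C*.
The bracket is 0.507, giving C* = 0.589/0.0079 = 74.5.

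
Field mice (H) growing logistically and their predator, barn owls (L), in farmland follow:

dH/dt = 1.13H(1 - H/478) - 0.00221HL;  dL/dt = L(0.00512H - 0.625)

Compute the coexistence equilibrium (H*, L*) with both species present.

From dL/dt = 0 with L > 0: 0.00512H* = 0.625, so H* = 122.
Substitute into dH/dt = 0: 1.13(1 - 122/478) = 0.00221L*.
The bracket is 0.745, giving L* = 0.841/0.00221 = 381.

H* ≈ 122, L* ≈ 381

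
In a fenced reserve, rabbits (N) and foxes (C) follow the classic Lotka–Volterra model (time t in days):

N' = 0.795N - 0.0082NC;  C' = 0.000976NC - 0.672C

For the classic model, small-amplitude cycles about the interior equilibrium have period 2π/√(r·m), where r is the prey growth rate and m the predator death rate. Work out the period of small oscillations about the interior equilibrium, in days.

Here r = 0.795 and m = 0.672, so r·m = 0.534.
ω = √0.534 = 0.731 per day, hence T = 2π/ω ≈ 8.6 days.

T ≈ 8.6 days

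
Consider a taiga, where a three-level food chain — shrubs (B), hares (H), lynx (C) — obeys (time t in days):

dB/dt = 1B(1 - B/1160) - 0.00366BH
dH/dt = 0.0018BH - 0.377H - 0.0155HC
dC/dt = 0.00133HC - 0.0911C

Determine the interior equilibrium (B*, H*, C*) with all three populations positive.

B* ≈ 869, H* ≈ 68.5, C* ≈ 76.6

From dC/dt = 0: 0.00133H* = 0.0911, so H* = 68.5.
From dB/dt = 0: 1(1 - B*/1160) = 0.00366·68.5, giving B* = 1160·(1 - 0.251) = 869.
From dH/dt = 0: 0.0018·869 - 0.377 = 0.0155C*, so C* = 1.19/0.0155 = 76.6.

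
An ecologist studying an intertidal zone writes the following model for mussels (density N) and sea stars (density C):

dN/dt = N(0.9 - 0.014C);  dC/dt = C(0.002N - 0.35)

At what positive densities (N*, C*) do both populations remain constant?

N* ≈ 175, C* ≈ 64.3

Set dC/dt = 0 with C > 0: 0.002N - 0.35 = 0, so N* = 0.35/0.002 = 175.
Set dN/dt = 0 with N > 0: 0.9 - 0.014C = 0, so C* = 0.9/0.014 = 64.3.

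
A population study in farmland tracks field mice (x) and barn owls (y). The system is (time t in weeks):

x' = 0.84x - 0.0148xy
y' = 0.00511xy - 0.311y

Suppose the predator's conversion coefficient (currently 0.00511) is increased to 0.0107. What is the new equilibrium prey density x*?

At the interior fixed point, setting dy/dt = 0 with y > 0 fixes x* = (predator death rate)/(xy coefficient) — independent of the other coefficients.
With the change, x* = 0.311/0.0107 = 29.1; it falls from 60.9.

x* ≈ 29.1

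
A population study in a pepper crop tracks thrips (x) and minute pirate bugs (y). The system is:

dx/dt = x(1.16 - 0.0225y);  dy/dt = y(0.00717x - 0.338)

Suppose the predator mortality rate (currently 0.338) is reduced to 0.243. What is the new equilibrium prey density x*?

At the interior fixed point, setting dy/dt = 0 with y > 0 fixes x* = (predator death rate)/(xy coefficient) — independent of the other coefficients.
With the change, x* = 0.243/0.00717 = 33.9; it falls from 47.1.

x* ≈ 33.9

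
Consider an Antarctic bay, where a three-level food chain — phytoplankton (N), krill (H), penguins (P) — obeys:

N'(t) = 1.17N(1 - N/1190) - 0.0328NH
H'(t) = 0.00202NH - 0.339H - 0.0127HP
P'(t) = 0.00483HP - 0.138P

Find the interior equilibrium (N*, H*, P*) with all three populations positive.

N* ≈ 237, H* ≈ 28.6, P* ≈ 11

From dP/dt = 0: 0.00483H* = 0.138, so H* = 28.6.
From dN/dt = 0: 1.17(1 - N*/1190) = 0.0328·28.6, giving N* = 1190·(1 - 0.801) = 237.
From dH/dt = 0: 0.00202·237 - 0.339 = 0.0127P*, so P* = 0.139/0.0127 = 11.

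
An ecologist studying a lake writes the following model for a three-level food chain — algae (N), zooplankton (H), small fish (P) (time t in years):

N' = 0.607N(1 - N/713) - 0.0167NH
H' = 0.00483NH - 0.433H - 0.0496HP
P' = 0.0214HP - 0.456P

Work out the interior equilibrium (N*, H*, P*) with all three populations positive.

From dP/dt = 0: 0.0214H* = 0.456, so H* = 21.3.
From dN/dt = 0: 0.607(1 - N*/713) = 0.0167·21.3, giving N* = 713·(1 - 0.586) = 295.
From dH/dt = 0: 0.00483·295 - 0.433 = 0.0496P*, so P* = 0.992/0.0496 = 20.

N* ≈ 295, H* ≈ 21.3, P* ≈ 20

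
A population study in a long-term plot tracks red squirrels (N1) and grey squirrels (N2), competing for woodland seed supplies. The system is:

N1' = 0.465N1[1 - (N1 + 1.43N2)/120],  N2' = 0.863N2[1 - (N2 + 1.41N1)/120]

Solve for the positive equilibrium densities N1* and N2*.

Setting both brackets to zero gives the nullclines N1 + 1.43N2 = 120 and 1.41N1 + N2 = 120.
Substituting N2 = 120 - 1.41N1 into the first: N1(1 - 1.43·1.41) = 120 - 1.43·120.
So N1* = -51.6/-1.02 = 50.8, and then N2* = 120 - 1.41·50.8 = 48.4.

N1* ≈ 50.8, N2* ≈ 48.4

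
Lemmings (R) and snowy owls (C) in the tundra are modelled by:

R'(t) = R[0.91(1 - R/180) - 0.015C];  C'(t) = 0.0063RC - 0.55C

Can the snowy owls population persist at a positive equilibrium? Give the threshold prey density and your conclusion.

Threshold R = 87.3; K > 87.3, so yes, the predator persists.

The predator equation gives dC/dt > 0 only when R > 0.55/0.0063 = 87.3.
Without the predator, R → K = 180. Since 180 > 87.3, the predator can invade and persist.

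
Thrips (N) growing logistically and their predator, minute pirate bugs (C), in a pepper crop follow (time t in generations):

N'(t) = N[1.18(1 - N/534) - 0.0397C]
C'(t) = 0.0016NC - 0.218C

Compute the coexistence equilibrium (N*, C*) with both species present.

N* ≈ 136, C* ≈ 22.1

From dC/dt = 0 with C > 0: 0.0016N* = 0.218, so N* = 136.
Substitute into dN/dt = 0: 1.18(1 - 136/534) = 0.0397C*.
The bracket is 0.745, giving C* = 0.879/0.0397 = 22.1.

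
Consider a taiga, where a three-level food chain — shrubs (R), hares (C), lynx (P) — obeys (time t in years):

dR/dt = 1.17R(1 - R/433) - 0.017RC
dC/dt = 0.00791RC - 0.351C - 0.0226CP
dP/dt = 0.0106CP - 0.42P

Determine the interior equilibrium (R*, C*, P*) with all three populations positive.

R* ≈ 184, C* ≈ 39.6, P* ≈ 48.8

From dP/dt = 0: 0.0106C* = 0.42, so C* = 39.6.
From dR/dt = 0: 1.17(1 - R*/433) = 0.017·39.6, giving R* = 433·(1 - 0.576) = 184.
From dC/dt = 0: 0.00791·184 - 0.351 = 0.0226P*, so P* = 1.1/0.0226 = 48.8.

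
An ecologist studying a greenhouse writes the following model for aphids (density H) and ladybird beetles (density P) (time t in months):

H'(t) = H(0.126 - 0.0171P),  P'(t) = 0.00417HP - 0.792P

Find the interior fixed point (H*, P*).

H* ≈ 190, P* ≈ 7.37

Set dP/dt = 0 with P > 0: 0.00417H - 0.792 = 0, so H* = 0.792/0.00417 = 190.
Set dH/dt = 0 with H > 0: 0.126 - 0.0171P = 0, so P* = 0.126/0.0171 = 7.37.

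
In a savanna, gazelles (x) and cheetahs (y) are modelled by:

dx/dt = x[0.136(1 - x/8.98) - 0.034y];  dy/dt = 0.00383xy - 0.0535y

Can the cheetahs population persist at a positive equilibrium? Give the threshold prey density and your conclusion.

The predator equation gives dy/dt > 0 only when x > 0.0535/0.00383 = 14.
Without the predator, x → K = 8.98. Since 8.98 < 14, the predator cannot invade.

Threshold x = 14; K < 14, so no, the predator goes extinct.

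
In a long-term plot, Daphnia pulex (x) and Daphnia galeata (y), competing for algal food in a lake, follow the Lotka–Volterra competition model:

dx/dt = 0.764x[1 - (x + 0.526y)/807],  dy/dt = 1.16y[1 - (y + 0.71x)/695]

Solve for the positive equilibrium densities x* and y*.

Setting both brackets to zero gives the nullclines x + 0.526y = 807 and 0.71x + y = 695.
Substituting y = 695 - 0.71x into the first: x(1 - 0.526·0.71) = 807 - 0.526·695.
So x* = 441/0.627 = 705, and then y* = 695 - 0.71·705 = 195.

x* ≈ 705, y* ≈ 195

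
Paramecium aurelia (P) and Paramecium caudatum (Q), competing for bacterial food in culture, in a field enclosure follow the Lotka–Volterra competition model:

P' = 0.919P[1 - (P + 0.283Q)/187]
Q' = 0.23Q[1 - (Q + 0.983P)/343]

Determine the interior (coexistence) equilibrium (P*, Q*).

Setting both brackets to zero gives the nullclines P + 0.283Q = 187 and 0.983P + Q = 343.
Substituting Q = 343 - 0.983P into the first: P(1 - 0.283·0.983) = 187 - 0.283·343.
So P* = 89.9/0.722 = 125, and then Q* = 343 - 0.983·125 = 221.

P* ≈ 125, Q* ≈ 221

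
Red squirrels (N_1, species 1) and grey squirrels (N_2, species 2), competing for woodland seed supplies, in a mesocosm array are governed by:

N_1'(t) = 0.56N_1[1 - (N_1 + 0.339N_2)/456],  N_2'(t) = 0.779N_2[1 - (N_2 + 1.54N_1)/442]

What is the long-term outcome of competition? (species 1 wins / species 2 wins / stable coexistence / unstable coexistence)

Compare the nullcline intercepts: K1/α12 = 456/0.339 = 1350 > K2 = 442; K2/α21 = 442/1.54 = 287 < K1 = 456.
Since the inequalities point opposite ways, species 1 can invade but species 2 cannot.

species 1 excludes species 2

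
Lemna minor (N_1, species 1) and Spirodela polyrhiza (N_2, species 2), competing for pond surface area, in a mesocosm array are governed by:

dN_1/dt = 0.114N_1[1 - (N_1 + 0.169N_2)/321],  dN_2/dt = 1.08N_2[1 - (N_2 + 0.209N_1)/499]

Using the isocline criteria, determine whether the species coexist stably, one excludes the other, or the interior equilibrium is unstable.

Compare the nullcline intercepts: K1/α12 = 321/0.169 = 1900 > K2 = 499; K2/α21 = 499/0.209 = 2390 > K1 = 321.
Since both inequalities hold, each species can invade when rare, so the interior equilibrium is stable.

stable coexistence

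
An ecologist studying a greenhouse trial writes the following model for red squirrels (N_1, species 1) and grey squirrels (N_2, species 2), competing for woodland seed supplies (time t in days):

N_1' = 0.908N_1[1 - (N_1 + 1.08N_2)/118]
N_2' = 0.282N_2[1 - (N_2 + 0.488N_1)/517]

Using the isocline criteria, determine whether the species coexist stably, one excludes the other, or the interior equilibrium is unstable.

species 2 excludes species 1

Compare the nullcline intercepts: K1/α12 = 118/1.08 = 109 < K2 = 517; K2/α21 = 517/0.488 = 1060 > K1 = 118.
Since the inequalities point opposite ways, species 2 can invade but species 1 cannot.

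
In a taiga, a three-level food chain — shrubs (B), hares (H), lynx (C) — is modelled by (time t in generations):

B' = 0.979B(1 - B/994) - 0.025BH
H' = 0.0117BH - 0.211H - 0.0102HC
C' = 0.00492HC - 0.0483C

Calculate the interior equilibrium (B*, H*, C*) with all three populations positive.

From dC/dt = 0: 0.00492H* = 0.0483, so H* = 9.82.
From dB/dt = 0: 0.979(1 - B*/994) = 0.025·9.82, giving B* = 994·(1 - 0.251) = 745.
From dH/dt = 0: 0.0117·745 - 0.211 = 0.0102C*, so C* = 8.5/0.0102 = 834.

B* ≈ 745, H* ≈ 9.82, C* ≈ 834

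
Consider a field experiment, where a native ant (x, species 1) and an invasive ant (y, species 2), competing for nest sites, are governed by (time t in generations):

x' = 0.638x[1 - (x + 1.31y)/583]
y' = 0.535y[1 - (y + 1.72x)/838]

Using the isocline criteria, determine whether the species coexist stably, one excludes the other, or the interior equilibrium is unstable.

unstable coexistence (outcome depends on initial conditions)

Compare the nullcline intercepts: K1/α12 = 583/1.31 = 445 < K2 = 838; K2/α21 = 838/1.72 = 487 < K1 = 583.
Since both are reversed, neither can invade when rare; the interior point is a saddle.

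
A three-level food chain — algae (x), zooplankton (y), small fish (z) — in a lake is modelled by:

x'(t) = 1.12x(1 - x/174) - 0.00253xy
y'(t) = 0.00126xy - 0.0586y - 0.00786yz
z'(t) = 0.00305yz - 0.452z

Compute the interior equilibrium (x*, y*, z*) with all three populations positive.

x* ≈ 116, y* ≈ 148, z* ≈ 11.1

From dz/dt = 0: 0.00305y* = 0.452, so y* = 148.
From dx/dt = 0: 1.12(1 - x*/174) = 0.00253·148, giving x* = 174·(1 - 0.335) = 116.
From dy/dt = 0: 0.00126·116 - 0.0586 = 0.00786z*, so z* = 0.0872/0.00786 = 11.1.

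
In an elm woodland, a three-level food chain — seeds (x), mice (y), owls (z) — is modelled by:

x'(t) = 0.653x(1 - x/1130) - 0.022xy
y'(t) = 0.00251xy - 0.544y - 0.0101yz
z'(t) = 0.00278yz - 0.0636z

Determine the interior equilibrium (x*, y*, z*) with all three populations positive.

From dz/dt = 0: 0.00278y* = 0.0636, so y* = 22.9.
From dx/dt = 0: 0.653(1 - x*/1130) = 0.022·22.9, giving x* = 1130·(1 - 0.771) = 259.
From dy/dt = 0: 0.00251·259 - 0.544 = 0.0101z*, so z* = 0.106/0.0101 = 10.5.

x* ≈ 259, y* ≈ 22.9, z* ≈ 10.5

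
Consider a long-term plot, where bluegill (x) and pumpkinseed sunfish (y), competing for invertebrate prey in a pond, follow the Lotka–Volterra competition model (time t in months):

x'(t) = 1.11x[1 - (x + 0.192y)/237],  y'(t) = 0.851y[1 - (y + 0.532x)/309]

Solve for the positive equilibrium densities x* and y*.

x* ≈ 198, y* ≈ 204

Setting both brackets to zero gives the nullclines x + 0.192y = 237 and 0.532x + y = 309.
Substituting y = 309 - 0.532x into the first: x(1 - 0.192·0.532) = 237 - 0.192·309.
So x* = 178/0.898 = 198, and then y* = 309 - 0.532·198 = 204.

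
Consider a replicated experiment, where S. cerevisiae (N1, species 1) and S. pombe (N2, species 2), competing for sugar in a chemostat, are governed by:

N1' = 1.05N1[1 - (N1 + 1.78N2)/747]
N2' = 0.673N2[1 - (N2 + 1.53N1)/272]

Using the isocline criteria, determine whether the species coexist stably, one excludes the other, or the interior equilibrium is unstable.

species 1 excludes species 2

Compare the nullcline intercepts: K1/α12 = 747/1.78 = 420 > K2 = 272; K2/α21 = 272/1.53 = 178 < K1 = 747.
Since the inequalities point opposite ways, species 1 can invade but species 2 cannot.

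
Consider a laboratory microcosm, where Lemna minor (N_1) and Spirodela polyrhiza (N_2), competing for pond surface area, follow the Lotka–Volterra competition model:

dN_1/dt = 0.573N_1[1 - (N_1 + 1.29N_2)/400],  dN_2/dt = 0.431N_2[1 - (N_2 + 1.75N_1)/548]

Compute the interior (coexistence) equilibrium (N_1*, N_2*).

N_1* ≈ 244, N_2* ≈ 121

Setting both brackets to zero gives the nullclines N_1 + 1.29N_2 = 400 and 1.75N_1 + N_2 = 548.
Substituting N_2 = 548 - 1.75N_1 into the first: N_1(1 - 1.29·1.75) = 400 - 1.29·548.
So N_1* = -307/-1.26 = 244, and then N_2* = 548 - 1.75·244 = 121.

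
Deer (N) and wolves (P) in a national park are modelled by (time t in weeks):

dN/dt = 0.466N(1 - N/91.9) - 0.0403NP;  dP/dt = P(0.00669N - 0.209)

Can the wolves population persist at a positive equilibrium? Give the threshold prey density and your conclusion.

Threshold N = 31.2; K > 31.2, so yes, the predator persists.

The predator equation gives dP/dt > 0 only when N > 0.209/0.00669 = 31.2.
Without the predator, N → K = 91.9. Since 91.9 > 31.2, the predator can invade and persist.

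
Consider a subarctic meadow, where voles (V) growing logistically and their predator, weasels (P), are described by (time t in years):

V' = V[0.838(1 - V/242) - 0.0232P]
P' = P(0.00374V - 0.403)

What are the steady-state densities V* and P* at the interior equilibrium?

From dP/dt = 0 with P > 0: 0.00374V* = 0.403, so V* = 108.
Substitute into dV/dt = 0: 0.838(1 - 108/242) = 0.0232P*.
The bracket is 0.555, giving P* = 0.465/0.0232 = 20.

V* ≈ 108, P* ≈ 20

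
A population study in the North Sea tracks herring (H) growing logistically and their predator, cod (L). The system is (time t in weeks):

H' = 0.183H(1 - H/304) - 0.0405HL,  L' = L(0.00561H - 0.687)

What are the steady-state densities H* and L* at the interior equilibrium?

H* ≈ 122, L* ≈ 2.7

From dL/dt = 0 with L > 0: 0.00561H* = 0.687, so H* = 122.
Substitute into dH/dt = 0: 0.183(1 - 122/304) = 0.0405L*.
The bracket is 0.597, giving L* = 0.109/0.0405 = 2.7.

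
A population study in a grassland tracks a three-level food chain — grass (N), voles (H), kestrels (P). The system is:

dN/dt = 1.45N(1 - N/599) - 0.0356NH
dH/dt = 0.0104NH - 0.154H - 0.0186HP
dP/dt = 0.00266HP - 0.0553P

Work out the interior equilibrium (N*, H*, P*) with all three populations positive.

From dP/dt = 0: 0.00266H* = 0.0553, so H* = 20.8.
From dN/dt = 0: 1.45(1 - N*/599) = 0.0356·20.8, giving N* = 599·(1 - 0.51) = 293.
From dH/dt = 0: 0.0104·293 - 0.154 = 0.0186P*, so P* = 2.9/0.0186 = 156.

N* ≈ 293, H* ≈ 20.8, P* ≈ 156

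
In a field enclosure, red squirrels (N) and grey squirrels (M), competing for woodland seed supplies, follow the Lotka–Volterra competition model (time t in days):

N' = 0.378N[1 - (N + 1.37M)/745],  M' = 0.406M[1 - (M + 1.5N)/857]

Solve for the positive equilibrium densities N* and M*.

Setting both brackets to zero gives the nullclines N + 1.37M = 745 and 1.5N + M = 857.
Substituting M = 857 - 1.5N into the first: N(1 - 1.37·1.5) = 745 - 1.37·857.
So N* = -429/-1.06 = 407, and then M* = 857 - 1.5·407 = 247.

N* ≈ 407, M* ≈ 247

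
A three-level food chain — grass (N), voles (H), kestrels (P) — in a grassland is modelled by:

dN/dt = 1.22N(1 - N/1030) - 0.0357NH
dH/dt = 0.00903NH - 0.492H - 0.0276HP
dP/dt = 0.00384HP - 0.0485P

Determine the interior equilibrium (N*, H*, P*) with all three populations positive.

N* ≈ 649, H* ≈ 12.6, P* ≈ 195

From dP/dt = 0: 0.00384H* = 0.0485, so H* = 12.6.
From dN/dt = 0: 1.22(1 - N*/1030) = 0.0357·12.6, giving N* = 1030·(1 - 0.37) = 649.
From dH/dt = 0: 0.00903·649 - 0.492 = 0.0276P*, so P* = 5.37/0.0276 = 195.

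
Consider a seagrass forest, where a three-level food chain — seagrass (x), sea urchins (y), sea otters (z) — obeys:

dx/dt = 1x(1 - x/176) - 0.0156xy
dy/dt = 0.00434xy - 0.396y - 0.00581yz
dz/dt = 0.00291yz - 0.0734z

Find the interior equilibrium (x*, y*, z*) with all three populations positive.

From dz/dt = 0: 0.00291y* = 0.0734, so y* = 25.2.
From dx/dt = 0: 1(1 - x*/176) = 0.0156·25.2, giving x* = 176·(1 - 0.393) = 107.
From dy/dt = 0: 0.00434·107 - 0.396 = 0.00581z*, so z* = 0.0673/0.00581 = 11.6.

x* ≈ 107, y* ≈ 25.2, z* ≈ 11.6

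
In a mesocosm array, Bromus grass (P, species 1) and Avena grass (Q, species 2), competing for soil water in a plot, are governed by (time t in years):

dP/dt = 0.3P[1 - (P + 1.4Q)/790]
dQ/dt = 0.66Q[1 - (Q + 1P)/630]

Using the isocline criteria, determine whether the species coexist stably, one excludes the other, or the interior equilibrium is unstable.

Compare the nullcline intercepts: K1/α12 = 790/1.4 = 564 < K2 = 630; K2/α21 = 630/1 = 630 < K1 = 790.
Since both are reversed, neither can invade when rare; the interior point is a saddle.

unstable coexistence (outcome depends on initial conditions)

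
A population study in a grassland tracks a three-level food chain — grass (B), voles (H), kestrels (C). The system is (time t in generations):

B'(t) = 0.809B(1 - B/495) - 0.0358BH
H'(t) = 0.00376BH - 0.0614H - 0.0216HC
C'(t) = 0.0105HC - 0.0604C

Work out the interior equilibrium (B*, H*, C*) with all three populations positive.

B* ≈ 369, H* ≈ 5.75, C* ≈ 61.4

From dC/dt = 0: 0.0105H* = 0.0604, so H* = 5.75.
From dB/dt = 0: 0.809(1 - B*/495) = 0.0358·5.75, giving B* = 495·(1 - 0.255) = 369.
From dH/dt = 0: 0.00376·369 - 0.0614 = 0.0216C*, so C* = 1.33/0.0216 = 61.4.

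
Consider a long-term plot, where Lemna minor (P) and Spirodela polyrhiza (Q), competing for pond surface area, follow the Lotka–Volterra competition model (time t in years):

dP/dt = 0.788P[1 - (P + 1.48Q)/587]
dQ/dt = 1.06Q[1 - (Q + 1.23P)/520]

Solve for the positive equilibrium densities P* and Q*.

P* ≈ 223, Q* ≈ 246

Setting both brackets to zero gives the nullclines P + 1.48Q = 587 and 1.23P + Q = 520.
Substituting Q = 520 - 1.23P into the first: P(1 - 1.48·1.23) = 587 - 1.48·520.
So P* = -183/-0.82 = 223, and then Q* = 520 - 1.23·223 = 246.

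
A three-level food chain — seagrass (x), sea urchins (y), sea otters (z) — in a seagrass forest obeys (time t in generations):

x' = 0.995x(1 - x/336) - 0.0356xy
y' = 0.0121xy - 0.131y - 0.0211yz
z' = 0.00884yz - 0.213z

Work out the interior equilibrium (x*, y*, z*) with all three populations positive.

From dz/dt = 0: 0.00884y* = 0.213, so y* = 24.1.
From dx/dt = 0: 0.995(1 - x*/336) = 0.0356·24.1, giving x* = 336·(1 - 0.862) = 46.3.
From dy/dt = 0: 0.0121·46.3 - 0.131 = 0.0211z*, so z* = 0.43/0.0211 = 20.4.

x* ≈ 46.3, y* ≈ 24.1, z* ≈ 20.4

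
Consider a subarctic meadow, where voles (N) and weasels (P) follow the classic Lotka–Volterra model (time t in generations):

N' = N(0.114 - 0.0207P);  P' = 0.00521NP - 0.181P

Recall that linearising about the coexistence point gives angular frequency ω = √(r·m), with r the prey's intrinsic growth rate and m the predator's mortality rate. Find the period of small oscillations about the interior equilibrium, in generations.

Here r = 0.114 and m = 0.181, so r·m = 0.0206.
ω = √0.0206 = 0.144 per generation, hence T = 2π/ω ≈ 43.7 generations.

T ≈ 43.7 generations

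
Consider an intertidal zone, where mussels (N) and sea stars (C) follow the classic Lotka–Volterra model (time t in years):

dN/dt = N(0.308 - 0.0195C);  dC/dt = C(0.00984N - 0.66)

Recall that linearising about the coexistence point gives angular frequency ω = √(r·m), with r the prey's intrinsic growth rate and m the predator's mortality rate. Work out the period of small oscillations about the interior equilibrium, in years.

Here r = 0.308 and m = 0.66, so r·m = 0.203.
ω = √0.203 = 0.451 per year, hence T = 2π/ω ≈ 13.9 years.

T ≈ 13.9 years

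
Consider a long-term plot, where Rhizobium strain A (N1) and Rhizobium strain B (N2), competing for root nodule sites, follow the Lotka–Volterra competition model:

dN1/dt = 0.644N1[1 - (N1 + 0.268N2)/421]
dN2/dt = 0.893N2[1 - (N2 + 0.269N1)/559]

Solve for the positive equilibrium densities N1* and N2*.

N1* ≈ 292, N2* ≈ 480

Setting both brackets to zero gives the nullclines N1 + 0.268N2 = 421 and 0.269N1 + N2 = 559.
Substituting N2 = 559 - 0.269N1 into the first: N1(1 - 0.268·0.269) = 421 - 0.268·559.
So N1* = 271/0.928 = 292, and then N2* = 559 - 0.269·292 = 480.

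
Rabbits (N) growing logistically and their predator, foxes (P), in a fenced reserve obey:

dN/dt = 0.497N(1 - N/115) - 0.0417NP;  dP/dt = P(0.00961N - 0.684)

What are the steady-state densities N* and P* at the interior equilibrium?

From dP/dt = 0 with P > 0: 0.00961N* = 0.684, so N* = 71.2.
Substitute into dN/dt = 0: 0.497(1 - 71.2/115) = 0.0417P*.
The bracket is 0.381, giving P* = 0.189/0.0417 = 4.54.

N* ≈ 71.2, P* ≈ 4.54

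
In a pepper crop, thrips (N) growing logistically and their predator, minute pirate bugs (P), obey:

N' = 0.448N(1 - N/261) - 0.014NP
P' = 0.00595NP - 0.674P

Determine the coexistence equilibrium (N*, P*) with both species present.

N* ≈ 113, P* ≈ 18.1

From dP/dt = 0 with P > 0: 0.00595N* = 0.674, so N* = 113.
Substitute into dN/dt = 0: 0.448(1 - 113/261) = 0.014P*.
The bracket is 0.566, giving P* = 0.254/0.014 = 18.1.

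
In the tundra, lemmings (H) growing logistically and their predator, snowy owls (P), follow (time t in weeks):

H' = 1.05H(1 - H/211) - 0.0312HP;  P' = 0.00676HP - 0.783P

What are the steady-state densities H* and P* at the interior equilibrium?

H* ≈ 116, P* ≈ 15.2

From dP/dt = 0 with P > 0: 0.00676H* = 0.783, so H* = 116.
Substitute into dH/dt = 0: 1.05(1 - 116/211) = 0.0312P*.
The bracket is 0.451, giving P* = 0.474/0.0312 = 15.2.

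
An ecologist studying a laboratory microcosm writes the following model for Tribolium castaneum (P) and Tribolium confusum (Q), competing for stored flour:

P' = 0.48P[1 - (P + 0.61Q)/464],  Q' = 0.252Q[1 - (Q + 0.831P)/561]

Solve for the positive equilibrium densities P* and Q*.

Setting both brackets to zero gives the nullclines P + 0.61Q = 464 and 0.831P + Q = 561.
Substituting Q = 561 - 0.831P into the first: P(1 - 0.61·0.831) = 464 - 0.61·561.
So P* = 122/0.493 = 247, and then Q* = 561 - 0.831·247 = 356.

P* ≈ 247, Q* ≈ 356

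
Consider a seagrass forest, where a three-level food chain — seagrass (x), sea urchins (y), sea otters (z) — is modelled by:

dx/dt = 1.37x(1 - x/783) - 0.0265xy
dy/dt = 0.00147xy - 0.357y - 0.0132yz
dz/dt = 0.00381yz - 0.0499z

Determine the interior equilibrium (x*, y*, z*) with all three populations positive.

x* ≈ 585, y* ≈ 13.1, z* ≈ 38.1

From dz/dt = 0: 0.00381y* = 0.0499, so y* = 13.1.
From dx/dt = 0: 1.37(1 - x*/783) = 0.0265·13.1, giving x* = 783·(1 - 0.253) = 585.
From dy/dt = 0: 0.00147·585 - 0.357 = 0.0132z*, so z* = 0.502/0.0132 = 38.1.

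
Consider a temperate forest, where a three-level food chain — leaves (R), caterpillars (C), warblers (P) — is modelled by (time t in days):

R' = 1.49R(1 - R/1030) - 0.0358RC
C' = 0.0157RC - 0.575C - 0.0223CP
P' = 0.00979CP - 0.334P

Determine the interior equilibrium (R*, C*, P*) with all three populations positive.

From dP/dt = 0: 0.00979C* = 0.334, so C* = 34.1.
From dR/dt = 0: 1.49(1 - R*/1030) = 0.0358·34.1, giving R* = 1030·(1 - 0.82) = 186.
From dC/dt = 0: 0.0157·186 - 0.575 = 0.0223P*, so P* = 2.34/0.0223 = 105.

R* ≈ 186, C* ≈ 34.1, P* ≈ 105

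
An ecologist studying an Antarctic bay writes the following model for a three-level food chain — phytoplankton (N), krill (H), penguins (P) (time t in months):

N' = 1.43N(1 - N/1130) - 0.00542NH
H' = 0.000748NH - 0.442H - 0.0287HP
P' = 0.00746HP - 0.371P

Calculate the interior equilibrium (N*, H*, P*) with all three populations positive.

N* ≈ 917, H* ≈ 49.7, P* ≈ 8.5

From dP/dt = 0: 0.00746H* = 0.371, so H* = 49.7.
From dN/dt = 0: 1.43(1 - N*/1130) = 0.00542·49.7, giving N* = 1130·(1 - 0.188) = 917.
From dH/dt = 0: 0.000748·917 - 0.442 = 0.0287P*, so P* = 0.244/0.0287 = 8.5.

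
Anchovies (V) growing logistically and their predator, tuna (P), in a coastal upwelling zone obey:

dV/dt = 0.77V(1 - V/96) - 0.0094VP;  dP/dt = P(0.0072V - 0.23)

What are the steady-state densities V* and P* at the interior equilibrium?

V* ≈ 31.9, P* ≈ 54.7

From dP/dt = 0 with P > 0: 0.0072V* = 0.23, so V* = 31.9.
Substitute into dV/dt = 0: 0.77(1 - 31.9/96) = 0.0094P*.
The bracket is 0.667, giving P* = 0.514/0.0094 = 54.7.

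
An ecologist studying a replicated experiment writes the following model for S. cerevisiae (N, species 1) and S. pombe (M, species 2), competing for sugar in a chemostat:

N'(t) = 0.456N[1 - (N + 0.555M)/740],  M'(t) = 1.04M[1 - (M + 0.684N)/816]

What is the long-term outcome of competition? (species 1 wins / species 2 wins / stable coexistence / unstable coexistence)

stable coexistence

Compare the nullcline intercepts: K1/α12 = 740/0.555 = 1330 > K2 = 816; K2/α21 = 816/0.684 = 1190 > K1 = 740.
Since both inequalities hold, each species can invade when rare, so the interior equilibrium is stable.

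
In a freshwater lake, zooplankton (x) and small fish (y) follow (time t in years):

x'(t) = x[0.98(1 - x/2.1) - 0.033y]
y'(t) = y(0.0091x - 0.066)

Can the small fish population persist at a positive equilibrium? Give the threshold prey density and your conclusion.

The predator equation gives dy/dt > 0 only when x > 0.066/0.0091 = 7.25.
Without the predator, x → K = 2.1. Since 2.1 < 7.25, the predator cannot invade.

Threshold x = 7.25; K < 7.25, so no, the predator goes extinct.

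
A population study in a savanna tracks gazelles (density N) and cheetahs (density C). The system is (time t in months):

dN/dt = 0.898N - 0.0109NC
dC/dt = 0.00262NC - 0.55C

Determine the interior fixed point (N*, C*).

Set dC/dt = 0 with C > 0: 0.00262N - 0.55 = 0, so N* = 0.55/0.00262 = 210.
Set dN/dt = 0 with N > 0: 0.898 - 0.0109C = 0, so C* = 0.898/0.0109 = 82.4.

N* ≈ 210, C* ≈ 82.4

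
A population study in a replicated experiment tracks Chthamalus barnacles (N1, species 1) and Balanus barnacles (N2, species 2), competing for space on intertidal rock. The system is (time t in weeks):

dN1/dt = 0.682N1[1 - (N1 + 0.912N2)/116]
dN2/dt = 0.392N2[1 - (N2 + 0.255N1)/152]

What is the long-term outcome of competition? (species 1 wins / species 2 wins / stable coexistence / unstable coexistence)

Compare the nullcline intercepts: K1/α12 = 116/0.912 = 127 < K2 = 152; K2/α21 = 152/0.255 = 596 > K1 = 116.
Since the inequalities point opposite ways, species 2 can invade but species 1 cannot.

species 2 excludes species 1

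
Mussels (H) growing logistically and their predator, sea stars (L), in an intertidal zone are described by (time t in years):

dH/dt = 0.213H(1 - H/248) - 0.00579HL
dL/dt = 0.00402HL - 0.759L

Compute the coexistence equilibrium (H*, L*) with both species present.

From dL/dt = 0 with L > 0: 0.00402H* = 0.759, so H* = 189.
Substitute into dH/dt = 0: 0.213(1 - 189/248) = 0.00579L*.
The bracket is 0.239, giving L* = 0.0508/0.00579 = 8.78.

H* ≈ 189, L* ≈ 8.78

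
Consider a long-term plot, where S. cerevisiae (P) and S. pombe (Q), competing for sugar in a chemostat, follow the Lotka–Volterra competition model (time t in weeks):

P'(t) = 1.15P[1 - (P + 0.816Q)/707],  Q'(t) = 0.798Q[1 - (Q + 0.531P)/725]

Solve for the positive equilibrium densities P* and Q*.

Setting both brackets to zero gives the nullclines P + 0.816Q = 707 and 0.531P + Q = 725.
Substituting Q = 725 - 0.531P into the first: P(1 - 0.816·0.531) = 707 - 0.816·725.
So P* = 115/0.567 = 204, and then Q* = 725 - 0.531·204 = 617.

P* ≈ 204, Q* ≈ 617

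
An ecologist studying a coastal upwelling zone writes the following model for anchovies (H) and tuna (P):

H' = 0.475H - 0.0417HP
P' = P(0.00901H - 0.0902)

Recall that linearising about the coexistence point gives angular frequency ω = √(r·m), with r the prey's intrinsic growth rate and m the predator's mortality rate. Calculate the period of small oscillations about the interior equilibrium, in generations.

Here r = 0.475 and m = 0.0902, so r·m = 0.0428.
ω = √0.0428 = 0.207 per generation, hence T = 2π/ω ≈ 30.4 generations.

T ≈ 30.4 generations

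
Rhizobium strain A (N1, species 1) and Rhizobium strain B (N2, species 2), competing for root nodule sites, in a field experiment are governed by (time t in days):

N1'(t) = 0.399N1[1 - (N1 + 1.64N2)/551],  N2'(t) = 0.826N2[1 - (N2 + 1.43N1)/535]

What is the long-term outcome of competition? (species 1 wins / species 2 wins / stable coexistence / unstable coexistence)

Compare the nullcline intercepts: K1/α12 = 551/1.64 = 336 < K2 = 535; K2/α21 = 535/1.43 = 374 < K1 = 551.
Since both are reversed, neither can invade when rare; the interior point is a saddle.

unstable coexistence (outcome depends on initial conditions)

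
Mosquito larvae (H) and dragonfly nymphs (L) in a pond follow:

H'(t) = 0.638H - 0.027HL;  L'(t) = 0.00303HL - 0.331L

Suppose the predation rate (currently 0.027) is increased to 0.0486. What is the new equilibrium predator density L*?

L* ≈ 13.1

At the interior fixed point, setting dH/dt = 0 with H > 0 fixes L* = (prey growth rate)/(HL coefficient) — independent of the other coefficients.
With the change, L* = 0.638/0.0486 = 13.1; it falls from 23.6.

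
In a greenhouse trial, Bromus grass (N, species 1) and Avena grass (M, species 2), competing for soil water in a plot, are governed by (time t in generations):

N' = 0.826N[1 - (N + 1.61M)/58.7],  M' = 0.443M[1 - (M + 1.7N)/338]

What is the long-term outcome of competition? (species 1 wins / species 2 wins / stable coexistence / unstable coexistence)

Compare the nullcline intercepts: K1/α12 = 58.7/1.61 = 36.5 < K2 = 338; K2/α21 = 338/1.7 = 199 > K1 = 58.7.
Since the inequalities point opposite ways, species 2 can invade but species 1 cannot.

species 2 excludes species 1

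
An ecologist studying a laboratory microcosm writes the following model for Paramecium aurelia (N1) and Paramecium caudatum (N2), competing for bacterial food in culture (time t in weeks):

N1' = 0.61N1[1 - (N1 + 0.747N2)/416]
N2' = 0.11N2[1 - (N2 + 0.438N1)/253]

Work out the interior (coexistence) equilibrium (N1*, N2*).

Setting both brackets to zero gives the nullclines N1 + 0.747N2 = 416 and 0.438N1 + N2 = 253.
Substituting N2 = 253 - 0.438N1 into the first: N1(1 - 0.747·0.438) = 416 - 0.747·253.
So N1* = 227/0.673 = 337, and then N2* = 253 - 0.438·337 = 105.

N1* ≈ 337, N2* ≈ 105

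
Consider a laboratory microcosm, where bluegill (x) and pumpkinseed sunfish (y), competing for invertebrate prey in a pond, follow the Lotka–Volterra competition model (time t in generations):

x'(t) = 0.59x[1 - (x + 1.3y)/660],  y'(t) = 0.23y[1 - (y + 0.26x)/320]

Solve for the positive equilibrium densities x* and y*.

Setting both brackets to zero gives the nullclines x + 1.3y = 660 and 0.26x + y = 320.
Substituting y = 320 - 0.26x into the first: x(1 - 1.3·0.26) = 660 - 1.3·320.
So x* = 244/0.662 = 369, and then y* = 320 - 0.26·369 = 224.

x* ≈ 369, y* ≈ 224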